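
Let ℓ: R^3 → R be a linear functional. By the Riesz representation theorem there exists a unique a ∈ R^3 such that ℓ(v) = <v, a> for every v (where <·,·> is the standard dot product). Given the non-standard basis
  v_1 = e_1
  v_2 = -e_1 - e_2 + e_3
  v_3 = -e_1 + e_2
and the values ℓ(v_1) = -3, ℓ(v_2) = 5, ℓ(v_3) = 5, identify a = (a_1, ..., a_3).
a = (-3, 2, 4)

Write a = (a_1, ..., a_3) in the standard basis. For each basis vector v_i, ℓ(v_i) = <v_i, a> is a linear equation in the a_j's. Collect the n equations into a matrix system V a = ℓ, where row i of V is v_i (expressed in the standard basis). Since V is invertible (lower-triangular with 1s on the diagonal, up to permutation), solve by back-substitution:
  V =
[[1, 0, 0],
 [-1, -1, 1],
 [-1, 1, 0]]
  V a = (-3, 5, 5)
Solving gives a = (-3, 2, 4).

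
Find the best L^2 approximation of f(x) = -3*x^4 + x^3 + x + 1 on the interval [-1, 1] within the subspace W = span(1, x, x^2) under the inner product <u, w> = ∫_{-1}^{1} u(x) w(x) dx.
g(x) = -18*x^2/7 + 8*x/5 + 44/35

The best approximation g ∈ W is the orthogonal projection of f onto W. Writing g = a_0 + a_1 x + a_2 x^2, the coefficients solve the normal equations G · a = b where
  G_{ij} = <φ_i, φ_j> and b_i = <f, φ_i>, with φ_0 = 1, φ_1 = x, φ_2 = x^2.
G =
  [2, 0, 2/3]
  [0, 2/3, 0]
  [2/3, 0, 2/5],
b = (4/5, 16/15, -4/21).
Solving gives a_0 = 44/35, a_1 = 8/5, a_2 = -18/7, so
  g(x) = -18*x^2/7 + 8*x/5 + 44/35.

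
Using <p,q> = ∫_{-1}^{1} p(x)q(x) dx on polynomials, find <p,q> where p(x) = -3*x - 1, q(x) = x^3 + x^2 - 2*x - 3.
<p,q> = 122/15

Expand the product: p(x)·q(x) = -3*x^4 - 4*x^3 + 5*x^2 + 11*x + 3.
∫_{-1}^{1} of each monomial x^k gives [2/(k+1) if k even, 0 if k odd]. Integrating term-by-term (or equivalently evaluating the antiderivative F(x) = -3*x^5/5 - x^4 + 5*x^3/3 + 11*x^2/2 + 3*x at the endpoints):
  F(1) − F(−1) = 257/30 − (13/30) = 122/15.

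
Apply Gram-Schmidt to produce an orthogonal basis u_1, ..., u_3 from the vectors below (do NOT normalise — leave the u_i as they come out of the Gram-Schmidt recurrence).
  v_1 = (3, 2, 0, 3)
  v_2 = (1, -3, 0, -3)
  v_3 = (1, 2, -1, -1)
Orthogonal basis:
  u_1 = (3, 2, 0, 3)
  u_2 = (29/11, -21/11, 0, -15/11)
  u_3 = (57/137, 228/137, -1, -209/137)

Apply the Gram-Schmidt recurrence
  u_1 = v_1
  u_i = v_i − Σ_{j<i} ((v_i · u_j) / (u_j · u_j)) · u_j.

Step by step this gives:
  u_1 = (3, 2, 0, 3)
  u_2 = (29/11, -21/11, 0, -15/11)
  u_3 = (57/137, 228/137, -1, -209/137)

Orthogonality check:
  u_2 · u_1 = 0 (should be 0)
  u_3 · u_1 = 0 (should be 0)
  u_3 · u_2 = 0 (should be 0)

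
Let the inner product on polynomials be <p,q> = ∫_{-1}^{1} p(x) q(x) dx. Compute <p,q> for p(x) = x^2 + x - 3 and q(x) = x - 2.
<p,q> = 34/3

Expand the product: p(x)·q(x) = x^3 - x^2 - 5*x + 6.
∫_{-1}^{1} of each monomial x^k gives [2/(k+1) if k even, 0 if k odd]. Integrating term-by-term (or equivalently evaluating the antiderivative F(x) = x^4/4 - x^3/3 - 5*x^2/2 + 6*x at the endpoints):
  F(1) − F(−1) = 41/12 − (-95/12) = 34/3.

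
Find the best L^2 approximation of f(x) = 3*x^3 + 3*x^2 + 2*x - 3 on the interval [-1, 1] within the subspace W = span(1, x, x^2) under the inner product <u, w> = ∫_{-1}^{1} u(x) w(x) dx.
g(x) = 3*x^2 + 19*x/5 - 3

The best approximation g ∈ W is the orthogonal projection of f onto W. Writing g = a_0 + a_1 x + a_2 x^2, the coefficients solve the normal equations G · a = b where
  G_{ij} = <φ_i, φ_j> and b_i = <f, φ_i>, with φ_0 = 1, φ_1 = x, φ_2 = x^2.
G =
  [2, 0, 2/3]
  [0, 2/3, 0]
  [2/3, 0, 2/5],
b = (-4, 38/15, -4/5).
Solving gives a_0 = -3, a_1 = 19/5, a_2 = 3, so
  g(x) = 3*x^2 + 19*x/5 - 3.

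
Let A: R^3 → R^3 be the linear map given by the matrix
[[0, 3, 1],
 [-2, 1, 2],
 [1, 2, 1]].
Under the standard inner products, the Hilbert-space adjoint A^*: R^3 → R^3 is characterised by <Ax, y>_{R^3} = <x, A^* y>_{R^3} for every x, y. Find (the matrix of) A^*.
A^* = A^T =
[[0, -2, 1],
 [3, 1, 2],
 [1, 2, 1]]

For real matrices with standard dot products, the defining identity <Ax, y> = <x, A^* y> gives (Ax)^T y = x^T (A^*) y, i.e. x^T A^T y = x^T (A^*) y. Since this holds for all x, y, we must have A^* = A^T. Therefore
A^* =
[[0, -2, 1],
 [3, 1, 2],
 [1, 2, 1]].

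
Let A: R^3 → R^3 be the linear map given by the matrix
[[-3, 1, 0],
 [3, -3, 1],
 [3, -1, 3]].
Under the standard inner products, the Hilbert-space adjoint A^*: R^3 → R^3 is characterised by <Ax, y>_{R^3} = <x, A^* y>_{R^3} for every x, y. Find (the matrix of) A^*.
A^* = A^T =
[[-3, 3, 3],
 [1, -3, -1],
 [0, 1, 3]]

For real matrices with standard dot products, the defining identity <Ax, y> = <x, A^* y> gives (Ax)^T y = x^T (A^*) y, i.e. x^T A^T y = x^T (A^*) y. Since this holds for all x, y, we must have A^* = A^T. Therefore
A^* =
[[-3, 3, 3],
 [1, -3, -1],
 [0, 1, 3]].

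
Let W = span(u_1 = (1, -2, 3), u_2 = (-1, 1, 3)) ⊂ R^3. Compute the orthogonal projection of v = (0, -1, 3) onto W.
proj_W(v) = (27/118, -50/59, 357/118)

Set up U = [u_1 | ... | u_2] ∈ R^(3×2). The projector onto W = col(U) is P = U (U^T U)^(-1) U^T.
Compute U^T U =
  [14, 6]
  [6, 11],
and U^T v = (11, 8).
Solve U^T U · c = U^T v for the coefficients: c = (73/118, 23/59). The projection is proj_W(v) = U c.
Check: (v - proj_W(v)) · u_1 = 0  (should be 0).
Check: (v - proj_W(v)) · u_2 = 0  (should be 0).
Result: proj_W(v) = (27/118, -50/59, 357/118).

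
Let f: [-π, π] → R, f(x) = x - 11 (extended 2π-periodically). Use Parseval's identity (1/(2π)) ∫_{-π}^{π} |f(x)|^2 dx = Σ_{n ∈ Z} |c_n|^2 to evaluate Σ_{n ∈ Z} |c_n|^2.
Σ |c_n|^2 = π^2/3 + 121

Expand and integrate term by term over [-π, π]:
  ∫ (x)^2 dx = 1·(2π^3/3); ∫ 2·1·(-11)·x dx = 0 (odd integrand); ∫ (-11)^2 dx = 121·2π.
So (1/(2π)) ∫_{-π}^{π} (x - 11)^2 dx = 1π^2/3 + 121 = π^2/3 + 121.
Parseval ⇒ Σ |c_n|^2 = π^2/3 + 121.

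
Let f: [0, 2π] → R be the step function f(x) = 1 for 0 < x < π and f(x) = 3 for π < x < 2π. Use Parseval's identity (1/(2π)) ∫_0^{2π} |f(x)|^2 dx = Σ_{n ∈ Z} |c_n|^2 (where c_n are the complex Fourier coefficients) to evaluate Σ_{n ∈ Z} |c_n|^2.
Σ |c_n|^2 = 5

Parseval equates the L^2 energy of f (normalised by 1/(2π)) with the ℓ^2 sum of its Fourier coefficients: (1/(2π)) ∫_0^{2π} |f|^2 = Σ |c_n|^2.
Compute the left side: (1/(2π)) [∫_0^π 1^2 dx + ∫_π^{2π} 3^2 dx] = (1/(2π)) · (1π + 9π) = (1 + 9)/2 = 5.
So Σ_{n ∈ Z} |c_n|^2 = 5.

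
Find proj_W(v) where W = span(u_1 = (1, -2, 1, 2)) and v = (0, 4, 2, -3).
proj_W(v) = (-6/5, 12/5, -6/5, -12/5)

Set up U = [u_1 | ... | u_1] ∈ R^(4×1). The projector onto W = col(U) is P = U (U^T U)^(-1) U^T.
Compute U^T U =
  [10],
and U^T v = (-12).
Solve U^T U · c = U^T v for the coefficients: c = (-6/5). The projection is proj_W(v) = U c.
Check: (v - proj_W(v)) · u_1 = 0  (should be 0).
Result: proj_W(v) = (-6/5, 12/5, -6/5, -12/5).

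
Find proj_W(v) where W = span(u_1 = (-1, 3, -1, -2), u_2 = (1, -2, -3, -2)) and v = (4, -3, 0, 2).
proj_W(v) = (22/15, -61/15, 2/15, 8/5)

Set up U = [u_1 | ... | u_2] ∈ R^(4×2). The projector onto W = col(U) is P = U (U^T U)^(-1) U^T.
Compute U^T U =
  [15, 0]
  [0, 18],
and U^T v = (-17, 6).
Solve U^T U · c = U^T v for the coefficients: c = (-17/15, 1/3). The projection is proj_W(v) = U c.
Check: (v - proj_W(v)) · u_1 = 0  (should be 0).
Check: (v - proj_W(v)) · u_2 = 0  (should be 0).
Result: proj_W(v) = (22/15, -61/15, 2/15, 8/5).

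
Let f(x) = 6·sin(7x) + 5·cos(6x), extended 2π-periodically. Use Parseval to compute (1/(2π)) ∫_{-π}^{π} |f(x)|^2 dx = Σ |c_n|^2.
Σ |c_n|^2 = 61/2

Expand |f|^2 and use orthogonality of {sin(nx), cos(mx)} on [-π, π]:
  ∫_{-π}^{π} sin(nx)^2 dx = π, ∫ cos(mx)^2 dx = π, and cross terms integrate to 0.
So ∫_{-π}^{π} f(x)^2 dx = 6^2 · π + 5^2 · π = (36 + 25)π.
Divide by 2π: (36 + 25)/2 = 61/2.
By Parseval, this equals Σ |c_n|^2.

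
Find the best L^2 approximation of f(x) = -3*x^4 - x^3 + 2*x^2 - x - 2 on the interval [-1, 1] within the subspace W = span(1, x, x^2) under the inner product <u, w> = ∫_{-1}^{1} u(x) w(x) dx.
g(x) = -4*x^2/7 - 8*x/5 - 61/35

The best approximation g ∈ W is the orthogonal projection of f onto W. Writing g = a_0 + a_1 x + a_2 x^2, the coefficients solve the normal equations G · a = b where
  G_{ij} = <φ_i, φ_j> and b_i = <f, φ_i>, with φ_0 = 1, φ_1 = x, φ_2 = x^2.
G =
  [2, 0, 2/3]
  [0, 2/3, 0]
  [2/3, 0, 2/5],
b = (-58/15, -16/15, -146/105).
Solving gives a_0 = -61/35, a_1 = -8/5, a_2 = -4/7, so
  g(x) = -4*x^2/7 - 8*x/5 - 61/35.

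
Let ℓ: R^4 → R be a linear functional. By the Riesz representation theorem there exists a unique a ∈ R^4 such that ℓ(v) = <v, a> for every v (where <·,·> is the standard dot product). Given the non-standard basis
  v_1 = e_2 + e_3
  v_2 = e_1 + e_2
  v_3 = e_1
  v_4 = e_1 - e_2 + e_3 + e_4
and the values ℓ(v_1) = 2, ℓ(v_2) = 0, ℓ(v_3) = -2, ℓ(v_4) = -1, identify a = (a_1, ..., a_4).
a = (-2, 2, 0, 3)

Write a = (a_1, ..., a_4) in the standard basis. For each basis vector v_i, ℓ(v_i) = <v_i, a> is a linear equation in the a_j's. Collect the n equations into a matrix system V a = ℓ, where row i of V is v_i (expressed in the standard basis). Since V is invertible (lower-triangular with 1s on the diagonal, up to permutation), solve by back-substitution:
  V =
[[0, 1, 1, 0],
 [1, 1, 0, 0],
 [1, 0, 0, 0],
 [1, -1, 1, 1]]
  V a = (2, 0, -2, -1)
Solving gives a = (-2, 2, 0, 3).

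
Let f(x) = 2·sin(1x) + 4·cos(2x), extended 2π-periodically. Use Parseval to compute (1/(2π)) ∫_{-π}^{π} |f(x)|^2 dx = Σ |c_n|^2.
Σ |c_n|^2 = 10

Expand |f|^2 and use orthogonality of {sin(nx), cos(mx)} on [-π, π]:
  ∫_{-π}^{π} sin(nx)^2 dx = π, ∫ cos(mx)^2 dx = π, and cross terms integrate to 0.
So ∫_{-π}^{π} f(x)^2 dx = 2^2 · π + 4^2 · π = (4 + 16)π.
Divide by 2π: (4 + 16)/2 = 10.
By Parseval, this equals Σ |c_n|^2.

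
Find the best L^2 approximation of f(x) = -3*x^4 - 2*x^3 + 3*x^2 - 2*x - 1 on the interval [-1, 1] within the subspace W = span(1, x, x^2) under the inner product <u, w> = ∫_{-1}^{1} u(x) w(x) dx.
g(x) = 3*x^2/7 - 16*x/5 - 26/35

The best approximation g ∈ W is the orthogonal projection of f onto W. Writing g = a_0 + a_1 x + a_2 x^2, the coefficients solve the normal equations G · a = b where
  G_{ij} = <φ_i, φ_j> and b_i = <f, φ_i>, with φ_0 = 1, φ_1 = x, φ_2 = x^2.
G =
  [2, 0, 2/3]
  [0, 2/3, 0]
  [2/3, 0, 2/5],
b = (-6/5, -32/15, -34/105).
Solving gives a_0 = -26/35, a_1 = -16/5, a_2 = 3/7, so
  g(x) = 3*x^2/7 - 16*x/5 - 26/35.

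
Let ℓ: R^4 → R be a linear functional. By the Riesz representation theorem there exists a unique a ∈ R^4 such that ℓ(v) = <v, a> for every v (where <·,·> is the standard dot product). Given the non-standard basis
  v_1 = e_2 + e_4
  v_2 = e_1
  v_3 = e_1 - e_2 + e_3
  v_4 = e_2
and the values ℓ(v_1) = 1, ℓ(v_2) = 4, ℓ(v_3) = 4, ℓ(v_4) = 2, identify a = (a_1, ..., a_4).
a = (4, 2, 2, -1)

Write a = (a_1, ..., a_4) in the standard basis. For each basis vector v_i, ℓ(v_i) = <v_i, a> is a linear equation in the a_j's. Collect the n equations into a matrix system V a = ℓ, where row i of V is v_i (expressed in the standard basis). Since V is invertible (lower-triangular with 1s on the diagonal, up to permutation), solve by back-substitution:
  V =
[[0, 1, 0, 1],
 [1, 0, 0, 0],
 [1, -1, 1, 0],
 [0, 1, 0, 0]]
  V a = (1, 4, 4, 2)
Solving gives a = (4, 2, 2, -1).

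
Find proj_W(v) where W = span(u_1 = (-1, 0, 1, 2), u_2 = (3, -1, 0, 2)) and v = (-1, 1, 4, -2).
proj_W(v) = (-169/83, 49/83, 22/83, -54/83)

Set up U = [u_1 | ... | u_2] ∈ R^(4×2). The projector onto W = col(U) is P = U (U^T U)^(-1) U^T.
Compute U^T U =
  [6, 1]
  [1, 14],
and U^T v = (1, -8).
Solve U^T U · c = U^T v for the coefficients: c = (22/83, -49/83). The projection is proj_W(v) = U c.
Check: (v - proj_W(v)) · u_1 = 0  (should be 0).
Check: (v - proj_W(v)) · u_2 = 0  (should be 0).
Result: proj_W(v) = (-169/83, 49/83, 22/83, -54/83).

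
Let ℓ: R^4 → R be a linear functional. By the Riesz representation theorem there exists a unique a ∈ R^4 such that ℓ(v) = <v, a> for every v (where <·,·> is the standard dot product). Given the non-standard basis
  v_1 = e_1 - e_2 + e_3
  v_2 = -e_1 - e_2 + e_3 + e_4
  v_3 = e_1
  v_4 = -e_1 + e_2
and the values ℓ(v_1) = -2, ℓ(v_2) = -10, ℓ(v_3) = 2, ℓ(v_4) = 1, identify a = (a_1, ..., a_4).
a = (2, 3, -1, -4)

Write a = (a_1, ..., a_4) in the standard basis. For each basis vector v_i, ℓ(v_i) = <v_i, a> is a linear equation in the a_j's. Collect the n equations into a matrix system V a = ℓ, where row i of V is v_i (expressed in the standard basis). Since V is invertible (lower-triangular with 1s on the diagonal, up to permutation), solve by back-substitution:
  V =
[[1, -1, 1, 0],
 [-1, -1, 1, 1],
 [1, 0, 0, 0],
 [-1, 1, 0, 0]]
  V a = (-2, -10, 2, 1)
Solving gives a = (2, 3, -1, -4).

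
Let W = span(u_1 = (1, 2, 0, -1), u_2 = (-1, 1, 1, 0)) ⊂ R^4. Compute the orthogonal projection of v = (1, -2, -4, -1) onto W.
proj_W(v) = (41/17, -38/17, -40/17, -1/17)

Set up U = [u_1 | ... | u_2] ∈ R^(4×2). The projector onto W = col(U) is P = U (U^T U)^(-1) U^T.
Compute U^T U =
  [6, 1]
  [1, 3],
and U^T v = (-2, -7).
Solve U^T U · c = U^T v for the coefficients: c = (1/17, -40/17). The projection is proj_W(v) = U c.
Check: (v - proj_W(v)) · u_1 = 0  (should be 0).
Check: (v - proj_W(v)) · u_2 = 0  (should be 0).
Result: proj_W(v) = (41/17, -38/17, -40/17, -1/17).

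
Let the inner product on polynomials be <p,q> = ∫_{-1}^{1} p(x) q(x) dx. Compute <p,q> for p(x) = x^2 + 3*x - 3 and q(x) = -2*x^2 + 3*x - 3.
<p,q> = 126/5

Expand the product: p(x)·q(x) = -2*x^4 - 3*x^3 + 12*x^2 - 18*x + 9.
∫_{-1}^{1} of each monomial x^k gives [2/(k+1) if k even, 0 if k odd]. Integrating term-by-term (or equivalently evaluating the antiderivative F(x) = -2*x^5/5 - 3*x^4/4 + 4*x^3 - 9*x^2 + 9*x at the endpoints):
  F(1) − F(−1) = 57/20 − (-447/20) = 126/5.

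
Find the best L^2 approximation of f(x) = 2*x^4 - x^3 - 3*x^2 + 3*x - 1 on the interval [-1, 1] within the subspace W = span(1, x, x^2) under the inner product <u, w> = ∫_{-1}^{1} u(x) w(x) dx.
g(x) = -9*x^2/7 + 12*x/5 - 41/35

The best approximation g ∈ W is the orthogonal projection of f onto W. Writing g = a_0 + a_1 x + a_2 x^2, the coefficients solve the normal equations G · a = b where
  G_{ij} = <φ_i, φ_j> and b_i = <f, φ_i>, with φ_0 = 1, φ_1 = x, φ_2 = x^2.
G =
  [2, 0, 2/3]
  [0, 2/3, 0]
  [2/3, 0, 2/5],
b = (-16/5, 8/5, -136/105).
Solving gives a_0 = -41/35, a_1 = 12/5, a_2 = -9/7, so
  g(x) = -9*x^2/7 + 12*x/5 - 41/35.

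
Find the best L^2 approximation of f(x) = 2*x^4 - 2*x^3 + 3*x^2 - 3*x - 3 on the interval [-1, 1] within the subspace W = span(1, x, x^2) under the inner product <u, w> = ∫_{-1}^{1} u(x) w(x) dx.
g(x) = 33*x^2/7 - 21*x/5 - 111/35

The best approximation g ∈ W is the orthogonal projection of f onto W. Writing g = a_0 + a_1 x + a_2 x^2, the coefficients solve the normal equations G · a = b where
  G_{ij} = <φ_i, φ_j> and b_i = <f, φ_i>, with φ_0 = 1, φ_1 = x, φ_2 = x^2.
G =
  [2, 0, 2/3]
  [0, 2/3, 0]
  [2/3, 0, 2/5],
b = (-16/5, -14/5, -8/35).
Solving gives a_0 = -111/35, a_1 = -21/5, a_2 = 33/7, so
  g(x) = 33*x^2/7 - 21*x/5 - 111/35.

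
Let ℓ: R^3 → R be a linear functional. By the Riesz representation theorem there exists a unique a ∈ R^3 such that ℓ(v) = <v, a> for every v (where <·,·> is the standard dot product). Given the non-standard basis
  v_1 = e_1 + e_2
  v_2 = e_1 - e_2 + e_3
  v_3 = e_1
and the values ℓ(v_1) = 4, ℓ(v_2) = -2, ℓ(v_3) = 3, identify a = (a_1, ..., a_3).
a = (3, 1, -4)

Write a = (a_1, ..., a_3) in the standard basis. For each basis vector v_i, ℓ(v_i) = <v_i, a> is a linear equation in the a_j's. Collect the n equations into a matrix system V a = ℓ, where row i of V is v_i (expressed in the standard basis). Since V is invertible (lower-triangular with 1s on the diagonal, up to permutation), solve by back-substitution:
  V =
[[1, 1, 0],
 [1, -1, 1],
 [1, 0, 0]]
  V a = (4, -2, 3)
Solving gives a = (3, 1, -4).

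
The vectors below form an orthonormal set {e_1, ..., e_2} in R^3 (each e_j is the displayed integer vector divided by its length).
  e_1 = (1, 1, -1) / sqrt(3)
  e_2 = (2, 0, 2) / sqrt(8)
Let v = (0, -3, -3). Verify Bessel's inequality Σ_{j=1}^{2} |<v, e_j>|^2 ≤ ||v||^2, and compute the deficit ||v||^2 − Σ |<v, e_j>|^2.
Σ |<v, e_j>|^2 = 9/2; ||v||^2 = 18; deficit = 27/2

Write each e_j = u_j / sqrt(<u_j, u_j>) where u_j is the displayed integer vector. Then <v, e_j> = <v, u_j> / sqrt(<u_j, u_j>), so |<v, e_j>|^2 = <v, u_j>^2 / <u_j, u_j>.
Coefficients: <v, e_1> = 0/sqrt(3), <v, e_2> = -6/sqrt(8).
Square and sum: Σ |<v, e_j>|^2 = 9/2.
Compute ||v||^2 = v·v = 18.
Deficit = 18 − 9/2 = 27/2 ≥ 0, confirming Bessel's inequality. (The deficit equals ||v − Σ <v,e_j> e_j||^2, the squared distance from v to span{e_j}.)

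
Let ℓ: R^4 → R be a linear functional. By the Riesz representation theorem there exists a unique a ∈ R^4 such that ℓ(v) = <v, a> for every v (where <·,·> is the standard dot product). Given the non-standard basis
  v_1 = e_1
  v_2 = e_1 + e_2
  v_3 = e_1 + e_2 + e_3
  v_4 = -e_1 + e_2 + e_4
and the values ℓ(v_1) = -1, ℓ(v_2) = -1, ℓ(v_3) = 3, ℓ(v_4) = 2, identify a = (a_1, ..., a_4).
a = (-1, 0, 4, 1)

Write a = (a_1, ..., a_4) in the standard basis. For each basis vector v_i, ℓ(v_i) = <v_i, a> is a linear equation in the a_j's. Collect the n equations into a matrix system V a = ℓ, where row i of V is v_i (expressed in the standard basis). Since V is invertible (lower-triangular with 1s on the diagonal, up to permutation), solve by back-substitution:
  V =
[[1, 0, 0, 0],
 [1, 1, 0, 0],
 [1, 1, 1, 0],
 [-1, 1, 0, 1]]
  V a = (-1, -1, 3, 2)
Solving gives a = (-1, 0, 4, 1).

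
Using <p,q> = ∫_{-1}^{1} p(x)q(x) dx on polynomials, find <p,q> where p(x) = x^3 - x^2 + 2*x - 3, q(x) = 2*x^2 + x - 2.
<p,q> = 154/15

Expand the product: p(x)·q(x) = 2*x^5 - x^4 + x^3 - 2*x^2 - 7*x + 6.
∫_{-1}^{1} of each monomial x^k gives [2/(k+1) if k even, 0 if k odd]. Integrating term-by-term (or equivalently evaluating the antiderivative F(x) = x^6/3 - x^5/5 + x^4/4 - 2*x^3/3 - 7*x^2/2 + 6*x at the endpoints):
  F(1) − F(−1) = 133/60 − (-161/20) = 154/15.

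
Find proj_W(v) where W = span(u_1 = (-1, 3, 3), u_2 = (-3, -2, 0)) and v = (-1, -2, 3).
proj_W(v) = (-254/119, -71/238, 219/238)

Set up U = [u_1 | ... | u_2] ∈ R^(3×2). The projector onto W = col(U) is P = U (U^T U)^(-1) U^T.
Compute U^T U =
  [19, -3]
  [-3, 13],
and U^T v = (4, 7).
Solve U^T U · c = U^T v for the coefficients: c = (73/238, 145/238). The projection is proj_W(v) = U c.
Check: (v - proj_W(v)) · u_1 = 0  (should be 0).
Check: (v - proj_W(v)) · u_2 = 0  (should be 0).
Result: proj_W(v) = (-254/119, -71/238, 219/238).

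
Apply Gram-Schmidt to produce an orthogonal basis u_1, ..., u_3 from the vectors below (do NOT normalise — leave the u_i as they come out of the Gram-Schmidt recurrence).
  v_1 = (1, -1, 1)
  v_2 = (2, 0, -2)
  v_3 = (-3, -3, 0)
Orthogonal basis:
  u_1 = (1, -1, 1)
  u_2 = (2, 0, -2)
  u_3 = (-3/2, -3, -3/2)

Apply the Gram-Schmidt recurrence
  u_1 = v_1
  u_i = v_i − Σ_{j<i} ((v_i · u_j) / (u_j · u_j)) · u_j.

Step by step this gives:
  u_1 = (1, -1, 1)
  u_2 = (2, 0, -2)
  u_3 = (-3/2, -3, -3/2)

Orthogonality check:
  u_2 · u_1 = 0 (should be 0)
  u_3 · u_1 = 0 (should be 0)
  u_3 · u_2 = 0 (should be 0)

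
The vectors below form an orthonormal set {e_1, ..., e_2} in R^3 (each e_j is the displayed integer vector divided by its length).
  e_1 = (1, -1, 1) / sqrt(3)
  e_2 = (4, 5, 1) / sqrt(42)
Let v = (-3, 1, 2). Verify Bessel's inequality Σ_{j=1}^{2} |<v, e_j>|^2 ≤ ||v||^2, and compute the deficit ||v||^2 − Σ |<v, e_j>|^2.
Σ |<v, e_j>|^2 = 27/14; ||v||^2 = 14; deficit = 169/14

Write each e_j = u_j / sqrt(<u_j, u_j>) where u_j is the displayed integer vector. Then <v, e_j> = <v, u_j> / sqrt(<u_j, u_j>), so |<v, e_j>|^2 = <v, u_j>^2 / <u_j, u_j>.
Coefficients: <v, e_1> = -2/sqrt(3), <v, e_2> = -5/sqrt(42).
Square and sum: Σ |<v, e_j>|^2 = 27/14.
Compute ||v||^2 = v·v = 14.
Deficit = 14 − 27/14 = 169/14 ≥ 0, confirming Bessel's inequality. (The deficit equals ||v − Σ <v,e_j> e_j||^2, the squared distance from v to span{e_j}.)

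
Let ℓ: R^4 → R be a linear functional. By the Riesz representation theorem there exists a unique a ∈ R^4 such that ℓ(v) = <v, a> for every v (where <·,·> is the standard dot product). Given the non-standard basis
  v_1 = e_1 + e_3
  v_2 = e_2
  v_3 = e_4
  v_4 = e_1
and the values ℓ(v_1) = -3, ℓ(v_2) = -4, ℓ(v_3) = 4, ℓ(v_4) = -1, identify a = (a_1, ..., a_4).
a = (-1, -4, -2, 4)

Write a = (a_1, ..., a_4) in the standard basis. For each basis vector v_i, ℓ(v_i) = <v_i, a> is a linear equation in the a_j's. Collect the n equations into a matrix system V a = ℓ, where row i of V is v_i (expressed in the standard basis). Since V is invertible (lower-triangular with 1s on the diagonal, up to permutation), solve by back-substitution:
  V =
[[1, 0, 1, 0],
 [0, 1, 0, 0],
 [0, 0, 0, 1],
 [1, 0, 0, 0]]
  V a = (-3, -4, 4, -1)
Solving gives a = (-1, -4, -2, 4).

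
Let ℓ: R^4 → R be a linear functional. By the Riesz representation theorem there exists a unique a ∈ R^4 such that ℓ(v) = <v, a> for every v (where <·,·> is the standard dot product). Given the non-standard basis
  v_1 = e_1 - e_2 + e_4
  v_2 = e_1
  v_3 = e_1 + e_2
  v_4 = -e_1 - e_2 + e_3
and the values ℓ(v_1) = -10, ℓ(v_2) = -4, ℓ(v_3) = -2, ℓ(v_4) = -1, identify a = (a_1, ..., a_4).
a = (-4, 2, -3, -4)

Write a = (a_1, ..., a_4) in the standard basis. For each basis vector v_i, ℓ(v_i) = <v_i, a> is a linear equation in the a_j's. Collect the n equations into a matrix system V a = ℓ, where row i of V is v_i (expressed in the standard basis). Since V is invertible (lower-triangular with 1s on the diagonal, up to permutation), solve by back-substitution:
  V =
[[1, -1, 0, 1],
 [1, 0, 0, 0],
 [1, 1, 0, 0],
 [-1, -1, 1, 0]]
  V a = (-10, -4, -2, -1)
Solving gives a = (-4, 2, -3, -4).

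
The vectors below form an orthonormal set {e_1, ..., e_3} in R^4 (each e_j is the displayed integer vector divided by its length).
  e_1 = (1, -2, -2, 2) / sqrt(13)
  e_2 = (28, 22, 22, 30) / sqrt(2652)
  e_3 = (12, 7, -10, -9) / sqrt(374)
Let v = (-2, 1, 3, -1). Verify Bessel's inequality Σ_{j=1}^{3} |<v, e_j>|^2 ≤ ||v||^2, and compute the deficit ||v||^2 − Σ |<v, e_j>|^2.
Σ |<v, e_j>|^2 = 493/33; ||v||^2 = 15; deficit = 2/33

Write each e_j = u_j / sqrt(<u_j, u_j>) where u_j is the displayed integer vector. Then <v, e_j> = <v, u_j> / sqrt(<u_j, u_j>), so |<v, e_j>|^2 = <v, u_j>^2 / <u_j, u_j>.
Coefficients: <v, e_1> = -12/sqrt(13), <v, e_2> = 2/sqrt(2652), <v, e_3> = -38/sqrt(374).
Square and sum: Σ |<v, e_j>|^2 = 493/33.
Compute ||v||^2 = v·v = 15.
Deficit = 15 − 493/33 = 2/33 ≥ 0, confirming Bessel's inequality. (The deficit equals ||v − Σ <v,e_j> e_j||^2, the squared distance from v to span{e_j}.)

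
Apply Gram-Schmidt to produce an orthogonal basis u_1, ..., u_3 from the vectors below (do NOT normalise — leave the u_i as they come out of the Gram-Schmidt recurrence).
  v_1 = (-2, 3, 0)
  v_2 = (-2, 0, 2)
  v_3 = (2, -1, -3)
Orthogonal basis:
  u_1 = (-2, 3, 0)
  u_2 = (-18/13, -12/13, 2)
  u_3 = (-15/22, -5/11, -15/22)

Apply the Gram-Schmidt recurrence
  u_1 = v_1
  u_i = v_i − Σ_{j<i} ((v_i · u_j) / (u_j · u_j)) · u_j.

Step by step this gives:
  u_1 = (-2, 3, 0)
  u_2 = (-18/13, -12/13, 2)
  u_3 = (-15/22, -5/11, -15/22)

Orthogonality check:
  u_2 · u_1 = 0 (should be 0)
  u_3 · u_1 = 0 (should be 0)
  u_3 · u_2 = 0 (should be 0)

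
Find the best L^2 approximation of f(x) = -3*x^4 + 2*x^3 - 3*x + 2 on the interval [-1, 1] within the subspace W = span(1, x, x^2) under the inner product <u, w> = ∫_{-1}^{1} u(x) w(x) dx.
g(x) = -18*x^2/7 - 9*x/5 + 79/35

The best approximation g ∈ W is the orthogonal projection of f onto W. Writing g = a_0 + a_1 x + a_2 x^2, the coefficients solve the normal equations G · a = b where
  G_{ij} = <φ_i, φ_j> and b_i = <f, φ_i>, with φ_0 = 1, φ_1 = x, φ_2 = x^2.
G =
  [2, 0, 2/3]
  [0, 2/3, 0]
  [2/3, 0, 2/5],
b = (14/5, -6/5, 10/21).
Solving gives a_0 = 79/35, a_1 = -9/5, a_2 = -18/7, so
  g(x) = -18*x^2/7 - 9*x/5 + 79/35.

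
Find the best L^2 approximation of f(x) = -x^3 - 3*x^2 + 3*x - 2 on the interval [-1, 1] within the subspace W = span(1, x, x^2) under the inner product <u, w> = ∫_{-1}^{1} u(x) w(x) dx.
g(x) = -3*x^2 + 12*x/5 - 2

The best approximation g ∈ W is the orthogonal projection of f onto W. Writing g = a_0 + a_1 x + a_2 x^2, the coefficients solve the normal equations G · a = b where
  G_{ij} = <φ_i, φ_j> and b_i = <f, φ_i>, with φ_0 = 1, φ_1 = x, φ_2 = x^2.
G =
  [2, 0, 2/3]
  [0, 2/3, 0]
  [2/3, 0, 2/5],
b = (-6, 8/5, -38/15).
Solving gives a_0 = -2, a_1 = 12/5, a_2 = -3, so
  g(x) = -3*x^2 + 12*x/5 - 2.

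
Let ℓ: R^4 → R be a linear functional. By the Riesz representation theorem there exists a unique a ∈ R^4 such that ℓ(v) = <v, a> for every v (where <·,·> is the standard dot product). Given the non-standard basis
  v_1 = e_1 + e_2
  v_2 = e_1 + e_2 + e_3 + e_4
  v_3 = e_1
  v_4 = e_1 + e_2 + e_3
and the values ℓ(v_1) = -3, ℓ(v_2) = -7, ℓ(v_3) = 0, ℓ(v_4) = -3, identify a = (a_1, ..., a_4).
a = (0, -3, 0, -4)

Write a = (a_1, ..., a_4) in the standard basis. For each basis vector v_i, ℓ(v_i) = <v_i, a> is a linear equation in the a_j's. Collect the n equations into a matrix system V a = ℓ, where row i of V is v_i (expressed in the standard basis). Since V is invertible (lower-triangular with 1s on the diagonal, up to permutation), solve by back-substitution:
  V =
[[1, 1, 0, 0],
 [1, 1, 1, 1],
 [1, 0, 0, 0],
 [1, 1, 1, 0]]
  V a = (-3, -7, 0, -3)
Solving gives a = (0, -3, 0, -4).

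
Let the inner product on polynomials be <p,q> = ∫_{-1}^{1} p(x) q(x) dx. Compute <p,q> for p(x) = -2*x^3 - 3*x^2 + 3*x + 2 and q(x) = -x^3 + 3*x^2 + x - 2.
<p,q> = -106/35

Expand the product: p(x)·q(x) = 2*x^6 - 3*x^5 - 14*x^4 + 8*x^3 + 15*x^2 - 4*x - 4.
∫_{-1}^{1} of each monomial x^k gives [2/(k+1) if k even, 0 if k odd]. Integrating term-by-term (or equivalently evaluating the antiderivative F(x) = 2*x^7/7 - x^6/2 - 14*x^5/5 + 2*x^4 + 5*x^3 - 2*x^2 - 4*x at the endpoints):
  F(1) − F(−1) = -141/70 − (71/70) = -106/35.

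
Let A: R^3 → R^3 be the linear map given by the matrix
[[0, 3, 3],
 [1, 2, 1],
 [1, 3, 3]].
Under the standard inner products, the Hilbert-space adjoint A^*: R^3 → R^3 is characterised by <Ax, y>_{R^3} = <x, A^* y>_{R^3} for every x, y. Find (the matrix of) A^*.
A^* = A^T =
[[0, 1, 1],
 [3, 2, 3],
 [3, 1, 3]]

For real matrices with standard dot products, the defining identity <Ax, y> = <x, A^* y> gives (Ax)^T y = x^T (A^*) y, i.e. x^T A^T y = x^T (A^*) y. Since this holds for all x, y, we must have A^* = A^T. Therefore
A^* =
[[0, 1, 1],
 [3, 2, 3],
 [3, 1, 3]].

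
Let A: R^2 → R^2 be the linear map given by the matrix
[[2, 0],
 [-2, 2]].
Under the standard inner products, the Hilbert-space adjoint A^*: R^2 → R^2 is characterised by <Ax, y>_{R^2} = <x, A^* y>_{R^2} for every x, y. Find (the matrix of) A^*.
A^* = A^T =
[[2, -2],
 [0, 2]]

For real matrices with standard dot products, the defining identity <Ax, y> = <x, A^* y> gives (Ax)^T y = x^T (A^*) y, i.e. x^T A^T y = x^T (A^*) y. Since this holds for all x, y, we must have A^* = A^T. Therefore
A^* =
[[2, -2],
 [0, 2]].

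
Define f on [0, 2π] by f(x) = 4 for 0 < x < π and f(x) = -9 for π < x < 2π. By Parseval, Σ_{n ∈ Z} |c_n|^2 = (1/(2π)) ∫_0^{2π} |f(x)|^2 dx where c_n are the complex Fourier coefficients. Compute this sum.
Σ |c_n|^2 = 97/2

Parseval equates the L^2 energy of f (normalised by 1/(2π)) with the ℓ^2 sum of its Fourier coefficients: (1/(2π)) ∫_0^{2π} |f|^2 = Σ |c_n|^2.
Compute the left side: (1/(2π)) [∫_0^π 4^2 dx + ∫_π^{2π} (-9)^2 dx] = (1/(2π)) · (16π + 81π) = (16 + 81)/2 = 97/2.
So Σ_{n ∈ Z} |c_n|^2 = 97/2.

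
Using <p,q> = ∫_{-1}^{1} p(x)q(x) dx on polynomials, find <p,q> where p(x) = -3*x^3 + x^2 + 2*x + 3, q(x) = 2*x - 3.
<p,q> = -296/15

Expand the product: p(x)·q(x) = -6*x^4 + 11*x^3 + x^2 - 9.
∫_{-1}^{1} of each monomial x^k gives [2/(k+1) if k even, 0 if k odd]. Integrating term-by-term (or equivalently evaluating the antiderivative F(x) = -6*x^5/5 + 11*x^4/4 + x^3/3 - 9*x at the endpoints):
  F(1) − F(−1) = -427/60 − (757/60) = -296/15.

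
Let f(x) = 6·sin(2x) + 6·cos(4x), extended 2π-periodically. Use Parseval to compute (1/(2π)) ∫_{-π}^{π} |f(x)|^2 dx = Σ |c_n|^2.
Σ |c_n|^2 = 36

Expand |f|^2 and use orthogonality of {sin(nx), cos(mx)} on [-π, π]:
  ∫_{-π}^{π} sin(nx)^2 dx = π, ∫ cos(mx)^2 dx = π, and cross terms integrate to 0.
So ∫_{-π}^{π} f(x)^2 dx = 6^2 · π + 6^2 · π = (36 + 36)π.
Divide by 2π: (36 + 36)/2 = 36.
By Parseval, this equals Σ |c_n|^2.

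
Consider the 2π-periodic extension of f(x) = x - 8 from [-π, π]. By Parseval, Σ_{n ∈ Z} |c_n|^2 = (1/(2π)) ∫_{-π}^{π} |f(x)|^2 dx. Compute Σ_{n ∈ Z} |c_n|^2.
Σ |c_n|^2 = π^2/3 + 64

Expand and integrate term by term over [-π, π]:
  ∫ (x)^2 dx = 1·(2π^3/3); ∫ 2·1·(-8)·x dx = 0 (odd integrand); ∫ (-8)^2 dx = 64·2π.
So (1/(2π)) ∫_{-π}^{π} (x - 8)^2 dx = 1π^2/3 + 64 = π^2/3 + 64.
Parseval ⇒ Σ |c_n|^2 = π^2/3 + 64.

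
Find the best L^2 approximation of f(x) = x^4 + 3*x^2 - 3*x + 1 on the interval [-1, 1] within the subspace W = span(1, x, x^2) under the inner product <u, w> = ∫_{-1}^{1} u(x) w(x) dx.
g(x) = 27*x^2/7 - 3*x + 32/35

The best approximation g ∈ W is the orthogonal projection of f onto W. Writing g = a_0 + a_1 x + a_2 x^2, the coefficients solve the normal equations G · a = b where
  G_{ij} = <φ_i, φ_j> and b_i = <f, φ_i>, with φ_0 = 1, φ_1 = x, φ_2 = x^2.
G =
  [2, 0, 2/3]
  [0, 2/3, 0]
  [2/3, 0, 2/5],
b = (22/5, -2, 226/105).
Solving gives a_0 = 32/35, a_1 = -3, a_2 = 27/7, so
  g(x) = 27*x^2/7 - 3*x + 32/35.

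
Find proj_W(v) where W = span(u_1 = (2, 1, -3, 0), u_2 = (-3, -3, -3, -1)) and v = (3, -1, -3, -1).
proj_W(v) = (11/7, 4/7, -24/7, -1/7)

Set up U = [u_1 | ... | u_2] ∈ R^(4×2). The projector onto W = col(U) is P = U (U^T U)^(-1) U^T.
Compute U^T U =
  [14, 0]
  [0, 28],
and U^T v = (14, 4).
Solve U^T U · c = U^T v for the coefficients: c = (1, 1/7). The projection is proj_W(v) = U c.
Check: (v - proj_W(v)) · u_1 = 0  (should be 0).
Check: (v - proj_W(v)) · u_2 = 0  (should be 0).
Result: proj_W(v) = (11/7, 4/7, -24/7, -1/7).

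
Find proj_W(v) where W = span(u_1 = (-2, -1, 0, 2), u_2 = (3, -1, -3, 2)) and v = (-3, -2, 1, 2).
proj_W(v) = (-333/103, -114/103, 63/103, 228/103)

Set up U = [u_1 | ... | u_2] ∈ R^(4×2). The projector onto W = col(U) is P = U (U^T U)^(-1) U^T.
Compute U^T U =
  [9, -1]
  [-1, 23],
and U^T v = (12, -6).
Solve U^T U · c = U^T v for the coefficients: c = (135/103, -21/103). The projection is proj_W(v) = U c.
Check: (v - proj_W(v)) · u_1 = 0  (should be 0).
Check: (v - proj_W(v)) · u_2 = 0  (should be 0).
Result: proj_W(v) = (-333/103, -114/103, 63/103, 228/103).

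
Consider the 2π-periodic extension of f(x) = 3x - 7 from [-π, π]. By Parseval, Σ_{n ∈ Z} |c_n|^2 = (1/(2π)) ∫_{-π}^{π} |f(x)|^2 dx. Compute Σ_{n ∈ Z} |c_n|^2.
Σ |c_n|^2 = 3π^2 + 49

Expand and integrate term by term over [-π, π]:
  ∫ (3x)^2 dx = 9·(2π^3/3); ∫ 2·3·(-7)·x dx = 0 (odd integrand); ∫ (-7)^2 dx = 49·2π.
So (1/(2π)) ∫_{-π}^{π} (3x - 7)^2 dx = 9π^2/3 + 49 = 3π^2 + 49.
Parseval ⇒ Σ |c_n|^2 = 3π^2 + 49.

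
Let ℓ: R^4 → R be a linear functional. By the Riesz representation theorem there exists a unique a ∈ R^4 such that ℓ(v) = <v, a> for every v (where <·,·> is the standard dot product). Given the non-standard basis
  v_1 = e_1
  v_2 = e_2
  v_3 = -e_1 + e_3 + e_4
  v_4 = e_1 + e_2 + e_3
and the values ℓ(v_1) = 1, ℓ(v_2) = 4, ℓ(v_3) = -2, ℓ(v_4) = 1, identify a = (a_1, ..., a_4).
a = (1, 4, -4, 3)

Write a = (a_1, ..., a_4) in the standard basis. For each basis vector v_i, ℓ(v_i) = <v_i, a> is a linear equation in the a_j's. Collect the n equations into a matrix system V a = ℓ, where row i of V is v_i (expressed in the standard basis). Since V is invertible (lower-triangular with 1s on the diagonal, up to permutation), solve by back-substitution:
  V =
[[1, 0, 0, 0],
 [0, 1, 0, 0],
 [-1, 0, 1, 1],
 [1, 1, 1, 0]]
  V a = (1, 4, -2, 1)
Solving gives a = (1, 4, -4, 3).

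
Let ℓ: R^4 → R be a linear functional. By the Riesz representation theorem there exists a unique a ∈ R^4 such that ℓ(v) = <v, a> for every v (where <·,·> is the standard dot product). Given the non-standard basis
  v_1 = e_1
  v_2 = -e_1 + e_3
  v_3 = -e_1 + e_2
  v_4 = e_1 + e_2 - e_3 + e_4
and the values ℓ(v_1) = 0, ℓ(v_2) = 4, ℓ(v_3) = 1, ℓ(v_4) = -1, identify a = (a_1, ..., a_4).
a = (0, 1, 4, 2)

Write a = (a_1, ..., a_4) in the standard basis. For each basis vector v_i, ℓ(v_i) = <v_i, a> is a linear equation in the a_j's. Collect the n equations into a matrix system V a = ℓ, where row i of V is v_i (expressed in the standard basis). Since V is invertible (lower-triangular with 1s on the diagonal, up to permutation), solve by back-substitution:
  V =
[[1, 0, 0, 0],
 [-1, 0, 1, 0],
 [-1, 1, 0, 0],
 [1, 1, -1, 1]]
  V a = (0, 4, 1, -1)
Solving gives a = (0, 1, 4, 2).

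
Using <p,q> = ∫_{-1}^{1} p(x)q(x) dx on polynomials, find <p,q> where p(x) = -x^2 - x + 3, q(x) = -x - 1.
<p,q> = -14/3

Expand the product: p(x)·q(x) = x^3 + 2*x^2 - 2*x - 3.
∫_{-1}^{1} of each monomial x^k gives [2/(k+1) if k even, 0 if k odd]. Integrating term-by-term (or equivalently evaluating the antiderivative F(x) = x^4/4 + 2*x^3/3 - x^2 - 3*x at the endpoints):
  F(1) − F(−1) = -37/12 − (19/12) = -14/3.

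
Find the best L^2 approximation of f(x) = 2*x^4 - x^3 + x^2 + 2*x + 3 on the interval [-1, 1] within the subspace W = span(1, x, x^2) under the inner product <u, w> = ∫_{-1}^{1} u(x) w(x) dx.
g(x) = 19*x^2/7 + 7*x/5 + 99/35

The best approximation g ∈ W is the orthogonal projection of f onto W. Writing g = a_0 + a_1 x + a_2 x^2, the coefficients solve the normal equations G · a = b where
  G_{ij} = <φ_i, φ_j> and b_i = <f, φ_i>, with φ_0 = 1, φ_1 = x, φ_2 = x^2.
G =
  [2, 0, 2/3]
  [0, 2/3, 0]
  [2/3, 0, 2/5],
b = (112/15, 14/15, 104/35).
Solving gives a_0 = 99/35, a_1 = 7/5, a_2 = 19/7, so
  g(x) = 19*x^2/7 + 7*x/5 + 99/35.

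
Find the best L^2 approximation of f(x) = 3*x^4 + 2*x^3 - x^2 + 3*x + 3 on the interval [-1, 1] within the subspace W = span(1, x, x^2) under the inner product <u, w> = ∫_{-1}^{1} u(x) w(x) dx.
g(x) = 11*x^2/7 + 21*x/5 + 96/35

The best approximation g ∈ W is the orthogonal projection of f onto W. Writing g = a_0 + a_1 x + a_2 x^2, the coefficients solve the normal equations G · a = b where
  G_{ij} = <φ_i, φ_j> and b_i = <f, φ_i>, with φ_0 = 1, φ_1 = x, φ_2 = x^2.
G =
  [2, 0, 2/3]
  [0, 2/3, 0]
  [2/3, 0, 2/5],
b = (98/15, 14/5, 86/35).
Solving gives a_0 = 96/35, a_1 = 21/5, a_2 = 11/7, so
  g(x) = 11*x^2/7 + 21*x/5 + 96/35.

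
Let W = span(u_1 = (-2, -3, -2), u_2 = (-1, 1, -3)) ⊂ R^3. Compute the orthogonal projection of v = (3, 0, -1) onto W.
proj_W(v) = (34/81, 76/81, 14/81)

Set up U = [u_1 | ... | u_2] ∈ R^(3×2). The projector onto W = col(U) is P = U (U^T U)^(-1) U^T.
Compute U^T U =
  [17, 5]
  [5, 11],
and U^T v = (-4, 0).
Solve U^T U · c = U^T v for the coefficients: c = (-22/81, 10/81). The projection is proj_W(v) = U c.
Check: (v - proj_W(v)) · u_1 = 0  (should be 0).
Check: (v - proj_W(v)) · u_2 = 0  (should be 0).
Result: proj_W(v) = (34/81, 76/81, 14/81).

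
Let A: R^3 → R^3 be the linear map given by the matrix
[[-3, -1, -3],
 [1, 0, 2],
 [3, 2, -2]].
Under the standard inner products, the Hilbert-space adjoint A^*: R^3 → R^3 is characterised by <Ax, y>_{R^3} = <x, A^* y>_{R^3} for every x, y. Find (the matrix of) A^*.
A^* = A^T =
[[-3, 1, 3],
 [-1, 0, 2],
 [-3, 2, -2]]

For real matrices with standard dot products, the defining identity <Ax, y> = <x, A^* y> gives (Ax)^T y = x^T (A^*) y, i.e. x^T A^T y = x^T (A^*) y. Since this holds for all x, y, we must have A^* = A^T. Therefore
A^* =
[[-3, 1, 3],
 [-1, 0, 2],
 [-3, 2, -2]].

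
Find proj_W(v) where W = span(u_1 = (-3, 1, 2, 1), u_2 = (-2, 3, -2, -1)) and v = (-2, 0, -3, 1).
proj_W(v) = (-104/127, 375/254, -149/127, -149/254)

Set up U = [u_1 | ... | u_2] ∈ R^(4×2). The projector onto W = col(U) is P = U (U^T U)^(-1) U^T.
Compute U^T U =
  [15, 4]
  [4, 18],
and U^T v = (1, 9).
Solve U^T U · c = U^T v for the coefficients: c = (-9/127, 131/254). The projection is proj_W(v) = U c.
Check: (v - proj_W(v)) · u_1 = 0  (should be 0).
Check: (v - proj_W(v)) · u_2 = 0  (should be 0).
Result: proj_W(v) = (-104/127, 375/254, -149/127, -149/254).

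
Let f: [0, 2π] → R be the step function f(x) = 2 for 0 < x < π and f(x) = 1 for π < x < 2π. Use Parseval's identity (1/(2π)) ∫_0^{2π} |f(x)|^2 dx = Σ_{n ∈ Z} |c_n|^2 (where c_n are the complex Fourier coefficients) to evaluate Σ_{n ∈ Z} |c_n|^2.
Σ |c_n|^2 = 5/2

Parseval equates the L^2 energy of f (normalised by 1/(2π)) with the ℓ^2 sum of its Fourier coefficients: (1/(2π)) ∫_0^{2π} |f|^2 = Σ |c_n|^2.
Compute the left side: (1/(2π)) [∫_0^π 2^2 dx + ∫_π^{2π} 1^2 dx] = (1/(2π)) · (4π + 1π) = (4 + 1)/2 = 5/2.
So Σ_{n ∈ Z} |c_n|^2 = 5/2.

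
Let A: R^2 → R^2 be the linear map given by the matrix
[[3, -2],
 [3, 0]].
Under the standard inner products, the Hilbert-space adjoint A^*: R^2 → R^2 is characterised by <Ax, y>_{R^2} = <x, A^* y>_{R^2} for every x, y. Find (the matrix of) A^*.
A^* = A^T =
[[3, 3],
 [-2, 0]]

For real matrices with standard dot products, the defining identity <Ax, y> = <x, A^* y> gives (Ax)^T y = x^T (A^*) y, i.e. x^T A^T y = x^T (A^*) y. Since this holds for all x, y, we must have A^* = A^T. Therefore
A^* =
[[3, 3],
 [-2, 0]].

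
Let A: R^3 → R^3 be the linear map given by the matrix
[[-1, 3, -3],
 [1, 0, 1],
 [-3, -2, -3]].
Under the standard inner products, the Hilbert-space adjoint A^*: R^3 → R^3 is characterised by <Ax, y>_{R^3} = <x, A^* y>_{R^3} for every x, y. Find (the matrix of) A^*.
A^* = A^T =
[[-1, 1, -3],
 [3, 0, -2],
 [-3, 1, -3]]

For real matrices with standard dot products, the defining identity <Ax, y> = <x, A^* y> gives (Ax)^T y = x^T (A^*) y, i.e. x^T A^T y = x^T (A^*) y. Since this holds for all x, y, we must have A^* = A^T. Therefore
A^* =
[[-1, 1, -3],
 [3, 0, -2],
 [-3, 1, -3]].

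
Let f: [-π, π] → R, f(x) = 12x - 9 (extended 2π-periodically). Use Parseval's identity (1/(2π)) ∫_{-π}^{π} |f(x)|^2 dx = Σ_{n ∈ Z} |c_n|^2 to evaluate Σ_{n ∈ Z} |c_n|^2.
Σ |c_n|^2 = 48π^2 + 81

Expand and integrate term by term over [-π, π]:
  ∫ (12x)^2 dx = 144·(2π^3/3); ∫ 2·12·(-9)·x dx = 0 (odd integrand); ∫ (-9)^2 dx = 81·2π.
So (1/(2π)) ∫_{-π}^{π} (12x - 9)^2 dx = 144π^2/3 + 81 = 48π^2 + 81.
Parseval ⇒ Σ |c_n|^2 = 48π^2 + 81.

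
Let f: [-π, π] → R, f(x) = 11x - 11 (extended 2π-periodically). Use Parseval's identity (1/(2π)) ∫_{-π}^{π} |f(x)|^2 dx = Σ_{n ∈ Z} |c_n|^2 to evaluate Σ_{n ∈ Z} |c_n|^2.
Σ |c_n|^2 = 121π^2/3 + 121

Expand and integrate term by term over [-π, π]:
  ∫ (11x)^2 dx = 121·(2π^3/3); ∫ 2·11·(-11)·x dx = 0 (odd integrand); ∫ (-11)^2 dx = 121·2π.
So (1/(2π)) ∫_{-π}^{π} (11x - 11)^2 dx = 121π^2/3 + 121 = 121π^2/3 + 121.
Parseval ⇒ Σ |c_n|^2 = 121π^2/3 + 121.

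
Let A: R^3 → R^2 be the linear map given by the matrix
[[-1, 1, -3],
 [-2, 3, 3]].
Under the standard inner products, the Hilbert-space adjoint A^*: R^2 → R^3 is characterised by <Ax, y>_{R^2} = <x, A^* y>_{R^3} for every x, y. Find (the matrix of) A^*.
A^* = A^T =
[[-1, -2],
 [1, 3],
 [-3, 3]]

For real matrices with standard dot products, the defining identity <Ax, y> = <x, A^* y> gives (Ax)^T y = x^T (A^*) y, i.e. x^T A^T y = x^T (A^*) y. Since this holds for all x, y, we must have A^* = A^T. Therefore
A^* =
[[-1, -2],
 [1, 3],
 [-3, 3]].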